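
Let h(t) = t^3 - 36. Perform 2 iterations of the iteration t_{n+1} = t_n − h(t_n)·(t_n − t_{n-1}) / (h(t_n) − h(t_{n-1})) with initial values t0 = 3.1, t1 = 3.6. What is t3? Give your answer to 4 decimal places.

3.3004

h(3.1) = -6.209000, h(3.6) = 10.656000
t2 = 3.600000 − 10.656000·(3.600000 − 3.100000) / (10.656000 − (-6.209000)) = 3.600000 − (5.328000)/(16.865000) = 3.284079
h(3.284079) = -0.580619
t3 = 3.284079 − (-0.580619)·(3.284079 − 3.600000) / (-0.580619 − 10.656000) = 3.284079 − (0.183429)/(-11.236619) = 3.300404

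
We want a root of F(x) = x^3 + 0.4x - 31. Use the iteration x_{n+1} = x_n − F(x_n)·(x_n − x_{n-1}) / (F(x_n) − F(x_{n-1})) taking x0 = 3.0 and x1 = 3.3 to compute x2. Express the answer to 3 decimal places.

F(3.0) = -2.80000, F(3.3) = 6.25700
x2 = 3.30000 − 6.25700·(3.30000 − 3.00000) / (6.25700 − (-2.80000)) = 3.30000 − (1.87710)/(9.05700) = 3.09275

3.093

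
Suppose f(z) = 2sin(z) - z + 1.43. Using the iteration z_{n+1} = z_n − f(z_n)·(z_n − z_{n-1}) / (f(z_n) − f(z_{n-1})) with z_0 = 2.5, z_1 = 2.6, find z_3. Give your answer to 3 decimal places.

f(2.5) = 0.12694, f(2.6) = -0.13900
z_2 = 2.60000 − (-0.13900)·(2.60000 − 2.50000) / (-0.13900 − 0.12694) = 2.60000 − (-0.01390)/(-0.26594) = 2.54773
f(2.54773) = 0.00139
z_3 = 2.54773 − 0.00139·(2.54773 − 2.60000) / (0.00139 − (-0.13900)) = 2.54773 − (-0.00007)/(0.14039) = 2.54825

2.548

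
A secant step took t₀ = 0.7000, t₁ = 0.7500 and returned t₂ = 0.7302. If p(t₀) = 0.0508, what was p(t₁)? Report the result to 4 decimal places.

-0.0333

The secant line through (0.7000, 0.0508) and (0.7500, p(t₁)) crosses zero at t₂ = 0.7302.
So (0.7000, 0.0508), (0.7500, p(t₁)), (0.7302, 0) are collinear:
p(t₁) = 0.0508 · (0.7500 − 0.7302) / (0.7000 − 0.7302) = 0.0508 · (0.019800)/(-0.030200) = -0.033306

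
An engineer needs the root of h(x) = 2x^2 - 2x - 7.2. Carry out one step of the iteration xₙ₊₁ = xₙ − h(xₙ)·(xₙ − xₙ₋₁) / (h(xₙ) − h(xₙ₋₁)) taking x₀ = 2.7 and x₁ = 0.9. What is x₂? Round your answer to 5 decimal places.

h(2.7) = 1.9800000, h(0.9) = -7.3800000
x₂ = 0.9000000 − (-7.3800000)·(0.9000000 − 2.7000000) / (-7.3800000 − 1.9800000) = 0.9000000 − (13.2840000)/(-9.3600000) = 2.3192308

2.31923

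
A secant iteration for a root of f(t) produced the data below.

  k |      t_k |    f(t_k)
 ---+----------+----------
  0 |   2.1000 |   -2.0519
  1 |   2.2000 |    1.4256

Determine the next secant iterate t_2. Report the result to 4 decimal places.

t_2 = 2.2000 − 1.4256·(2.2000 − 2.1000) / (1.4256 − (-2.0519))
   = 2.2000 − (0.142560)/(3.477500) = 2.159005

2.1590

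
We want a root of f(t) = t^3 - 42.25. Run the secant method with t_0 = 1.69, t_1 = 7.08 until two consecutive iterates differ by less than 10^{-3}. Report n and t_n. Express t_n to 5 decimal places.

f(1.69) = -37.4231910, f(7.08) = 312.6449120
t_2 = 7.0800000 − 312.6449120·(5.3900000)/(350.0681030) = 2.2662050;  |Δ| = 4.8137950
f(2.2662050) = -30.6114844
t_3 = 2.2662050 − (-30.6114844)·(-4.8137950)/(-343.2563964) = 2.6954976;  |Δ| = 0.4292925
f(2.6954976) = -22.6653042
t_4 = 2.6954976 − (-22.6653042)·(0.4292925)/(7.9461802) = 3.9199911;  |Δ| = 1.2244935
f(3.9199911) = 17.9858760
t_5 = 3.9199911 − 17.9858760·(1.2244935)/(40.6511802) = 3.3782211;  |Δ| = 0.5417700
f(3.3782211) = -3.6964644
t_6 = 3.3782211 − (-3.6964644)·(-0.5417700)/(-21.6823404) = 3.4705835;  |Δ| = 0.0923624
f(3.4705835) = -0.4469951
t_7 = 3.4705835 − (-0.4469951)·(0.0923624)/(3.2494693) = 3.4832888;  |Δ| = 0.0127053
f(3.4832888) = 0.0137925
t_8 = 3.4832888 − 0.0137925·(0.0127053)/(0.4607876) = 3.4829085;  |Δ| = 0.0003803
|t_8 − t_7| = 0.0003803 < 10^{-3}

n = 8, t_n = 3.48291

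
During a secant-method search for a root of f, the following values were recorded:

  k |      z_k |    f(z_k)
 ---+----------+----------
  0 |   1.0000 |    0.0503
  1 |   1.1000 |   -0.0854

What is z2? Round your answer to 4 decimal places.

z2 = 1.1000 − (-0.0854)·(1.1000 − 1.0000) / (-0.0854 − 0.0503)
   = 1.1000 − (-0.008540)/(-0.135700) = 1.037067

1.0371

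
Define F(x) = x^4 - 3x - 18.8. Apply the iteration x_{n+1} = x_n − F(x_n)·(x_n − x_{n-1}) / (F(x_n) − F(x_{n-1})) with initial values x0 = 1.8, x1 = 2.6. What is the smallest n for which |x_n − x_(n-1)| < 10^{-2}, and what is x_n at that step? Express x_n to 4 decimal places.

n = 5, x_n = 2.2481

F(1.8) = -13.702400, F(2.6) = 19.097600
x2 = 2.600000 − 19.097600·(0.800000)/(32.800000) = 2.134205;  |Δ| = 0.465795
F(2.134205) = -4.456134
x3 = 2.134205 − (-4.456134)·(-0.465795)/(-23.553734) = 2.222329;  |Δ| = 0.088124
F(2.222329) = -1.075785
x4 = 2.222329 − (-1.075785)·(0.088124)/(3.380349) = 2.250374;  |Δ| = 0.028045
F(2.250374) = 0.094822
x5 = 2.250374 − 0.094822·(0.028045)/(1.170606) = 2.248102;  |Δ| = 0.002272
|x5 − x4| = 0.002272 < 10^{-2}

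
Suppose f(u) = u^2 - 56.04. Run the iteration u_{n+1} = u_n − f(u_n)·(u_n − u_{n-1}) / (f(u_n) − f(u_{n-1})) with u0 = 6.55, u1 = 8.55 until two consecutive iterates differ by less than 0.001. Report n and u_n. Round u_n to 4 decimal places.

f(6.55) = -13.137500, f(8.55) = 17.062500
u2 = 8.550000 − 17.062500·(2.000000)/(30.200000) = 7.420033;  |Δ| = 1.129967
f(7.420033) = -0.983109
u3 = 7.420033 − (-0.983109)·(-1.129967)/(-18.045609) = 7.481593;  |Δ| = 0.061560
f(7.481593) = -0.065771
u4 = 7.481593 − (-0.065771)·(0.061560)/(0.917338) = 7.486006;  |Δ| = 0.004414
f(7.486006) = 0.000291
u5 = 7.486006 − 0.000291·(0.004414)/(0.066062) = 7.485987;  |Δ| = 0.000019
|u5 − u4| = 0.000019 < 0.001

n = 5, u_n = 7.4860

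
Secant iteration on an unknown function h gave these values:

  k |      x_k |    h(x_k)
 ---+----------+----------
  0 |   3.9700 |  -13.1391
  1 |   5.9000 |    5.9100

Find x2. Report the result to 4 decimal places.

x2 = 5.9000 − 5.9100·(5.9000 − 3.9700) / (5.9100 − (-13.1391))
   = 5.9000 − (11.406300)/(19.049100) = 5.301216

5.3012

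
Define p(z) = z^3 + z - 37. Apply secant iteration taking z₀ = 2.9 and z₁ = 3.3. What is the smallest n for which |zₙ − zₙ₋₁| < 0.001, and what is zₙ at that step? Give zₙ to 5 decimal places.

n = 4, zₙ = 3.23222

p(2.9) = -9.7110000, p(3.3) = 2.2370000
z₂ = 3.3000000 − 2.2370000·(0.4000000)/(11.9480000) = 3.2251088;  |Δ| = 0.0748912
p(3.2251088) = -0.2294805
z₃ = 3.2251088 − (-0.2294805)·(-0.0748912)/(-2.4664805) = 3.2320767;  |Δ| = 0.0069679
p(3.2320767) = -0.0046179
z₄ = 3.2320767 − (-0.0046179)·(0.0069679)/(0.2248627) = 3.2322198;  |Δ| = 0.0001431
|z₄ − z₃| = 0.0001431 < 0.001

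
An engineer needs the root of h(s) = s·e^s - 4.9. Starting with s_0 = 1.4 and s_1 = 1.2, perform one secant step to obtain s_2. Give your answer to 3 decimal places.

1.308

h(1.4) = 0.77728, h(1.2) = -0.91586
s_2 = 1.20000 − (-0.91586)·(1.20000 − 1.40000) / (-0.91586 − 0.77728) = 1.20000 − (0.18317)/(-1.69314) = 1.30818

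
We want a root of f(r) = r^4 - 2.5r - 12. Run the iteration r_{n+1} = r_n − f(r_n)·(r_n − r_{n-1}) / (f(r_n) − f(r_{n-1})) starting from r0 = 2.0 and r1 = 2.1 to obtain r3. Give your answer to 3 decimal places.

2.033

f(2.0) = -1.00000, f(2.1) = 2.19810
r2 = 2.10000 − 2.19810·(2.10000 − 2.00000) / (2.19810 − (-1.00000)) = 2.10000 − (0.21981)/(3.19810) = 2.03127
f(2.03127) = -0.05387
r3 = 2.03127 − (-0.05387)·(2.03127 − 2.10000) / (-0.05387 − 2.19810) = 2.03127 − (0.00370)/(-2.25197) = 2.03291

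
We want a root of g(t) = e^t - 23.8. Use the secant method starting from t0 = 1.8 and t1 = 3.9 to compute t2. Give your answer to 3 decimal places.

g(1.8) = -17.75035, g(3.9) = 25.60245
t2 = 3.90000 − 25.60245·(3.90000 − 1.80000) / (25.60245 − (-17.75035)) = 3.90000 − (53.76514)/(43.35280) = 2.65982

2.660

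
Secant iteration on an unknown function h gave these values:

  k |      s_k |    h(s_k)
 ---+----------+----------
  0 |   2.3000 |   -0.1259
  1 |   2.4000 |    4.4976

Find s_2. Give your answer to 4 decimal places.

s_2 = 2.4000 − 4.4976·(2.4000 − 2.3000) / (4.4976 − (-0.1259))
   = 2.4000 − (0.449760)/(4.623500) = 2.302723

2.3027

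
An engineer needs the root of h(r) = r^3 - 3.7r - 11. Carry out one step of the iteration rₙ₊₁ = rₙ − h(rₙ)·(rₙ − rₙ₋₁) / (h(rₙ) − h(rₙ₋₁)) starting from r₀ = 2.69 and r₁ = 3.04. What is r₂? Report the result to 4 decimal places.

h(2.69) = -1.487891, h(3.04) = 5.846464
r₂ = 3.040000 − 5.846464·(3.040000 − 2.690000) / (5.846464 − (-1.487891)) = 3.040000 − (2.046262)/(7.334355) = 2.761003

2.7610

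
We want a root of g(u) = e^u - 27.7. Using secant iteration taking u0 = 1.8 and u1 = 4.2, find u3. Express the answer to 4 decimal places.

g(1.8) = -21.650353, g(4.2) = 38.986331
u2 = 4.200000 − 38.986331·(4.200000 − 1.800000) / (38.986331 − (-21.650353)) = 4.200000 − (93.567194)/(60.636684) = 2.656921
g(2.656921) = -13.447662
u3 = 2.656921 − (-13.447662)·(2.656921 − 4.200000) / (-13.447662 − 38.986331) = 2.656921 − (20.750805)/(-52.433993) = 3.052672

3.0527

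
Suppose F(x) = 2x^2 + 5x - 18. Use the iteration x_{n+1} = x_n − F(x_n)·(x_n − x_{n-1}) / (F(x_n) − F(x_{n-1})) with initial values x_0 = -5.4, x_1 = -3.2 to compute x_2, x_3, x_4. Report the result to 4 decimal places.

-4.3082, -4.5498, -4.4985

F(-5.4) = 13.320000, F(-3.2) = -13.520000
x_2 = -3.200000 − (-13.520000)·(-3.200000 − (-5.400000)) / (-13.520000 − 13.320000) = -3.200000 − (-29.744000)/(-26.840000) = -4.308197
F(-4.308197) = -2.419866
x_3 = -4.308197 − (-2.419866)·(-4.308197 − (-3.200000)) / (-2.419866 − (-13.520000)) = -4.308197 − (2.681687)/(11.100134) = -4.549787
F(-4.549787) = 0.652192
x_4 = -4.549787 − 0.652192·(-4.549787 − (-4.308197)) / (0.652192 − (-2.419866)) = -4.549787 − (-0.157563)/(3.072057) = -4.498498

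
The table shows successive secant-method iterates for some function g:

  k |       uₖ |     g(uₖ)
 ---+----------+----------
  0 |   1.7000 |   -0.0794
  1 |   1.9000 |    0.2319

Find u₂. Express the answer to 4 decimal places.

u₂ = 1.9000 − 0.2319·(1.9000 − 1.7000) / (0.2319 − (-0.0794))
   = 1.9000 − (0.046380)/(0.311300) = 1.751012

1.7510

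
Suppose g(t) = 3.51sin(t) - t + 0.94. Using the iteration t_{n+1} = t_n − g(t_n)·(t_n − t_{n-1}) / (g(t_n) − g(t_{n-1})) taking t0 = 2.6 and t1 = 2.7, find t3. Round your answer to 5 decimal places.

g(2.6) = 0.1494098, g(2.7) = -0.2598966
t2 = 2.7000000 − (-0.2598966)·(2.7000000 − 2.6000000) / (-0.2598966 − 0.1494098) = 2.7000000 − (-0.0259897)/(-0.4093064) = 2.6365032
g(2.6365032) = 0.0019358
t3 = 2.6365032 − 0.0019358·(2.6365032 − 2.7000000) / (0.0019358 − (-0.2598966)) = 2.6365032 − (-0.0001229)/(0.2618324) = 2.6369726

2.63697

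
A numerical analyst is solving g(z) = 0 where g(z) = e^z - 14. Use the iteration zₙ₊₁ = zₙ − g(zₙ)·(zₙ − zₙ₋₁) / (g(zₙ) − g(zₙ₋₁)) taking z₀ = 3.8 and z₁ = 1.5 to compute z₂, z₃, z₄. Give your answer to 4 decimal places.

g(3.8) = 30.701184, g(1.5) = -9.518311
z₂ = 1.500000 − (-9.518311)·(1.500000 − 3.800000) / (-9.518311 − 30.701184) = 1.500000 − (21.892115)/(-40.219495) = 2.044316
g(2.044316) = -6.276126
z₃ = 2.044316 − (-6.276126)·(2.044316 − 1.500000) / (-6.276126 − (-9.518311)) = 2.044316 − (-3.416196)/(3.242185) = 3.097987
g(3.097987) = 8.153313
z₄ = 3.097987 − 8.153313·(3.097987 − 2.044316) / (8.153313 − (-6.276126)) = 3.097987 − (8.590910)/(14.429439) = 2.502613

2.0443, 3.0980, 2.5026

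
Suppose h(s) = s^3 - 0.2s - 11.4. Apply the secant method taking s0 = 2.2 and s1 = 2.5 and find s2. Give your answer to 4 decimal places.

h(2.2) = -1.192000, h(2.5) = 3.725000
s2 = 2.500000 − 3.725000·(2.500000 − 2.200000) / (3.725000 − (-1.192000)) = 2.500000 − (1.117500)/(4.917000) = 2.272727

2.2727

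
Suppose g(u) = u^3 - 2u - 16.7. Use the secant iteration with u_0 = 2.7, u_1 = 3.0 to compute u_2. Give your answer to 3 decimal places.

2.808

g(2.7) = -2.41700, g(3.0) = 4.30000
u_2 = 3.00000 − 4.30000·(3.00000 − 2.70000) / (4.30000 − (-2.41700)) = 3.00000 − (1.29000)/(6.71700) = 2.80795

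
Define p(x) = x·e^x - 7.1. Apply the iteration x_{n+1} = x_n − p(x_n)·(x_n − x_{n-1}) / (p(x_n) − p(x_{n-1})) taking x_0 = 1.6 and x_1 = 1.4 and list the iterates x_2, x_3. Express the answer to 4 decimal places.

p(1.6) = 0.824852, p(1.4) = -1.422720
x_2 = 1.400000 − (-1.422720)·(1.400000 − 1.600000) / (-1.422720 − 0.824852) = 1.400000 − (0.284544)/(-2.247572) = 1.526601
p(1.526601) = -0.073814
x_3 = 1.526601 − (-0.073814)·(1.526601 − 1.400000) / (-0.073814 − (-1.422720)) = 1.526601 − (-0.009345)/(1.348906) = 1.533528

1.5266, 1.5335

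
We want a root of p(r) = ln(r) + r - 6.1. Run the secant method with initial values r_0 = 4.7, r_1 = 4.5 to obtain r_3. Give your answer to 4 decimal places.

p(4.7) = 0.147563, p(4.5) = -0.095923
r_2 = 4.500000 − (-0.095923)·(4.500000 − 4.700000) / (-0.095923 − 0.147563) = 4.500000 − (0.019185)/(-0.243485) = 4.578791
p(4.578791) = 0.000226
r_3 = 4.578791 − 0.000226·(4.578791 − 4.500000) / (0.000226 − (-0.095923)) = 4.578791 − (0.000018)/(0.096149) = 4.578606

4.5786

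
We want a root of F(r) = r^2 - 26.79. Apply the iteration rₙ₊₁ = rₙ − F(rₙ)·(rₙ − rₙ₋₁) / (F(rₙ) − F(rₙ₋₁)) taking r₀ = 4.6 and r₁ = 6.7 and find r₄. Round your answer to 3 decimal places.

5.176

F(4.6) = -5.63000, F(6.7) = 18.10000
r₂ = 6.70000 − 18.10000·(6.70000 − 4.60000) / (18.10000 − (-5.63000)) = 6.70000 − (38.01000)/(23.73000) = 5.09823
F(5.09823) = -0.79805
r₃ = 5.09823 − (-0.79805)·(5.09823 − 6.70000) / (-0.79805 − 18.10000) = 5.09823 − (1.27829)/(-18.89805) = 5.16587
F(5.16587) = -0.10377
r₄ = 5.16587 − (-0.10377)·(5.16587 − 5.09823) / (-0.10377 − (-0.79805)) = 5.16587 − (-0.00702)/(0.69428) = 5.17598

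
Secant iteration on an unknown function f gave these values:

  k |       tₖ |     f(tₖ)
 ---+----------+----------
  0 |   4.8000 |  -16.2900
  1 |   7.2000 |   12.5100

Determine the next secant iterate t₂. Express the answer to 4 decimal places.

t₂ = 7.2000 − 12.5100·(7.2000 − 4.8000) / (12.5100 − (-16.2900))
   = 7.2000 − (30.024000)/(28.800000) = 6.157500

6.1575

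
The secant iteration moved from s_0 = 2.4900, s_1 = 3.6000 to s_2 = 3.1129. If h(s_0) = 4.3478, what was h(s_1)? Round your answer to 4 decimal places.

The secant line through (2.4900, 4.3478) and (3.6000, h(s_1)) crosses zero at s_2 = 3.1129.
So (2.4900, 4.3478), (3.6000, h(s_1)), (3.1129, 0) are collinear:
h(s_1) = 4.3478 · (3.6000 − 3.1129) / (2.4900 − 3.1129) = 4.3478 · (0.487100)/(-0.622900) = -3.399925

-3.3999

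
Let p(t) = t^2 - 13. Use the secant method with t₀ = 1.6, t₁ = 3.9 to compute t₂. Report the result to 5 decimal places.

3.49818

p(1.6) = -10.4400000, p(3.9) = 2.2100000
t₂ = 3.9000000 − 2.2100000·(3.9000000 − 1.6000000) / (2.2100000 − (-10.4400000)) = 3.9000000 − (5.0830000)/(12.6500000) = 3.4981818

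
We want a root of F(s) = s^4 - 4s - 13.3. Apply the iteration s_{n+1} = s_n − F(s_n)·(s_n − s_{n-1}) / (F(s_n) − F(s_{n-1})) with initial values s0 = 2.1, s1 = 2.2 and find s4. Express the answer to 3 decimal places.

2.165

F(2.1) = -2.25190, F(2.2) = 1.32560
s2 = 2.20000 − 1.32560·(2.20000 − 2.10000) / (1.32560 − (-2.25190)) = 2.20000 − (0.13256)/(3.57750) = 2.16295
F(2.16295) = -0.06495
s3 = 2.16295 − (-0.06495)·(2.16295 − 2.20000) / (-0.06495 − 1.32560) = 2.16295 − (0.00241)/(-1.39055) = 2.16468
F(2.16468) = -0.00174
s4 = 2.16468 − (-0.00174)·(2.16468 − 2.16295) / (-0.00174 − (-0.06495)) = 2.16468 − (0.00000)/(0.06322) = 2.16472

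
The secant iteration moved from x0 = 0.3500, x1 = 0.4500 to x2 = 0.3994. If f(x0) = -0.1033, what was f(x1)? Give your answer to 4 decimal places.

The secant line through (0.3500, -0.1033) and (0.4500, f(x1)) crosses zero at x2 = 0.3994.
So (0.3500, -0.1033), (0.4500, f(x1)), (0.3994, 0) are collinear:
f(x1) = -0.1033 · (0.4500 − 0.3994) / (0.3500 − 0.3994) = -0.1033 · (0.050600)/(-0.049400) = 0.105809

0.1058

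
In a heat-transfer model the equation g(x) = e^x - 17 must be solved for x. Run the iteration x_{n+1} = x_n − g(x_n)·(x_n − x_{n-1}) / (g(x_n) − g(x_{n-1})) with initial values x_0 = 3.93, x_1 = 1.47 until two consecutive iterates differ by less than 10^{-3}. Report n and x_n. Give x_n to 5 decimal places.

n = 8, x_n = 2.83321

g(3.93) = 33.9069777, g(1.47) = -12.6507649
x_2 = 1.4700000 − (-12.6507649)·(-2.4600000)/(-46.5577425) = 2.1384362;  |Δ| = 0.6684362
g(2.1384362) = -8.5138432
x_3 = 2.1384362 − (-8.5138432)·(0.6684362)/(4.1369216) = 3.5140874;  |Δ| = 1.3756512
g(3.5140874) = 16.5852645
x_4 = 3.5140874 − 16.5852645·(1.3756512)/(25.0991077) = 2.6050695;  |Δ| = 0.9090179
g(2.6050695) = -3.4678344
x_5 = 2.6050695 − (-3.4678344)·(-0.9090179)/(-20.0530990) = 2.7622683;  |Δ| = 0.1571988
g(2.7622683) = -1.1642773
x_6 = 2.7622683 − (-1.1642773)·(0.1571988)/(2.3035571) = 2.8417207;  |Δ| = 0.0794524
g(2.8417207) = 0.1452415
x_7 = 2.8417207 − 0.1452415·(0.0794524)/(1.3095188) = 2.8329084;  |Δ| = 0.0088122
g(2.8329084) = -0.0051825
x_8 = 2.8329084 − (-0.0051825)·(-0.0088122)/(-0.1504240) = 2.8332120;  |Δ| = 0.0003036
|x_8 − x_7| = 0.0003036 < 10^{-3}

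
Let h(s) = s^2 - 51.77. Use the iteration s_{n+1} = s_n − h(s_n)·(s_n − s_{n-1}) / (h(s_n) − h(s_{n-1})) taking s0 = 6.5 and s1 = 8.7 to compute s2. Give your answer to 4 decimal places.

h(6.5) = -9.520000, h(8.7) = 23.920000
s2 = 8.700000 − 23.920000·(8.700000 − 6.500000) / (23.920000 − (-9.520000)) = 8.700000 − (52.624000)/(33.440000) = 7.126316

7.1263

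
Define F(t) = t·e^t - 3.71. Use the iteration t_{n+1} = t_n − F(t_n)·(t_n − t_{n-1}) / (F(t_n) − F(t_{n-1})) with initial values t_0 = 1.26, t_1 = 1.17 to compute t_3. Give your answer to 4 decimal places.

F(1.26) = 0.732031, F(1.17) = 0.059731
t_2 = 1.170000 − 0.059731·(1.170000 − 1.260000) / (0.059731 − 0.732031) = 1.170000 − (-0.005376)/(-0.672300) = 1.162004
F(1.162004) = 0.004150
t_3 = 1.162004 − 0.004150·(1.162004 − 1.170000) / (0.004150 − 0.059731) = 1.162004 − (-0.000033)/(-0.055582) = 1.161407

1.1614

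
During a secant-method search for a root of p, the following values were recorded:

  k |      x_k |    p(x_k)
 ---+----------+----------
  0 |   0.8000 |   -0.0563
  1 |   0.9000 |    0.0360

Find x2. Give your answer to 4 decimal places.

0.8610

x2 = 0.9000 − 0.0360·(0.9000 − 0.8000) / (0.0360 − (-0.0563))
   = 0.9000 − (0.003600)/(0.092300) = 0.860997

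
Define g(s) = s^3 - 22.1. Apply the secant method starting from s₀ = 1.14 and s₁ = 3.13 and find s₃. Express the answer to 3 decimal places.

g(1.14) = -20.61846, g(3.13) = 8.56430
s₂ = 3.13000 − 8.56430·(3.13000 − 1.14000) / (8.56430 − (-20.61846)) = 3.13000 − (17.04295)/(29.18275) = 2.54599
g(2.54599) = -5.59668
s₃ = 2.54599 − (-5.59668)·(2.54599 − 3.13000) / (-5.59668 − 8.56430) = 2.54599 − (3.26850)/(-14.16098) = 2.77680

2.777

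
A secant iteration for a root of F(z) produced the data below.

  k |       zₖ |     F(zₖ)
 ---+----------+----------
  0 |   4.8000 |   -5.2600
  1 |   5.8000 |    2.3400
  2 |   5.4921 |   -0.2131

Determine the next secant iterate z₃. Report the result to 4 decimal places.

z₃ = 5.4921 − (-0.2131)·(5.4921 − 5.8000) / (-0.2131 − 2.3400)
   = 5.4921 − (0.065613)/(-2.553100) = 5.517800

5.5178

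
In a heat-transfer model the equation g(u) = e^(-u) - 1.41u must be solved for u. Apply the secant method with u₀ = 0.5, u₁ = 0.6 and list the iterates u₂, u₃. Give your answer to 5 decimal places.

g(0.5) = -0.0984693, g(0.6) = -0.2971884
u₂ = 0.6000000 − (-0.2971884)·(0.6000000 − 0.5000000) / (-0.2971884 − (-0.0984693)) = 0.6000000 − (-0.0297188)/(-0.1987190) = 0.4504480
g(0.4504480) = 0.0022110
u₃ = 0.4504480 − 0.0022110·(0.4504480 − 0.6000000) / (0.0022110 − (-0.2971884)) = 0.4504480 − (-0.0003307)/(0.2993993) = 0.4515524

0.45045, 0.45155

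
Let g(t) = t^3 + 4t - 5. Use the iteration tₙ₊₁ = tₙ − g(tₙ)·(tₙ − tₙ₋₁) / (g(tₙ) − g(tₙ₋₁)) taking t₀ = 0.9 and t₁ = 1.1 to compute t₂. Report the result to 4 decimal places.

0.9957

g(0.9) = -0.671000, g(1.1) = 0.731000
t₂ = 1.100000 − 0.731000·(1.100000 − 0.900000) / (0.731000 − (-0.671000)) = 1.100000 − (0.146200)/(1.402000) = 0.995720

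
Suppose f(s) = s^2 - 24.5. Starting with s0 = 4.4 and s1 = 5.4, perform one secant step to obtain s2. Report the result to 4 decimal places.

4.9245

f(4.4) = -5.140000, f(5.4) = 4.660000
s2 = 5.400000 − 4.660000·(5.400000 − 4.400000) / (4.660000 − (-5.140000)) = 5.400000 − (4.660000)/(9.800000) = 4.924490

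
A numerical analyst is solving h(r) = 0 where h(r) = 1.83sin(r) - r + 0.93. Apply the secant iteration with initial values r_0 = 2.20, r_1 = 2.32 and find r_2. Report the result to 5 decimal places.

2.29688

h(2.20) = 0.2095484, h(2.32) = -0.0500165
r_2 = 2.3200000 − (-0.0500165)·(2.3200000 − 2.2000000) / (-0.0500165 − 0.2095484) = 2.3200000 − (-0.0060020)/(-0.2595649) = 2.2968768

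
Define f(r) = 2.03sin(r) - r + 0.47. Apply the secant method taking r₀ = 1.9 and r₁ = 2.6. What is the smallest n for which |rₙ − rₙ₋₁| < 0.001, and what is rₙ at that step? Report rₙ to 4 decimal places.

n = 5, rₙ = 2.1589

f(1.9) = 0.490989, f(2.6) = -1.083532
r₂ = 2.600000 − (-1.083532)·(0.700000)/(-1.574521) = 2.118284;  |Δ| = 0.481716
f(2.118284) = 0.085002
r₃ = 2.118284 − 0.085002·(-0.481716)/(1.168534) = 2.153325;  |Δ| = 0.035041
f(2.153325) = 0.011876
r₄ = 2.153325 − 0.011876·(0.035041)/(-0.073125) = 2.159016;  |Δ| = 0.005691
f(2.159016) = -0.000198
r₅ = 2.159016 − (-0.000198)·(0.005691)/(-0.012074) = 2.158922;  |Δ| = 0.000093
|r₅ − r₄| = 0.000093 < 0.001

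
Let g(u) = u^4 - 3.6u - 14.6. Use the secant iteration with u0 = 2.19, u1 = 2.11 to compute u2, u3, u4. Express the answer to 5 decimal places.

2.17566, 2.17640, 2.17636

g(2.19) = 0.5185752, g(2.11) = -2.3748056
u2 = 2.1100000 − (-2.3748056)·(2.1100000 − 2.1900000) / (-2.3748056 − 0.5185752) = 2.1100000 − (0.1899844)/(-2.8933808) = 2.1756618
g(2.1756618) = -0.0263217
u3 = 2.1756618 − (-0.0263217)·(2.1756618 − 2.1100000) / (-0.0263217 − (-2.3748056)) = 2.1756618 − (-0.0017283)/(2.3484839) = 2.1763977
g(2.1763977) = 0.0013604
u4 = 2.1763977 − 0.0013604·(2.1763977 − 2.1756618) / (0.0013604 − (-0.0263217)) = 2.1763977 − (0.0000010)/(0.0276821) = 2.1763615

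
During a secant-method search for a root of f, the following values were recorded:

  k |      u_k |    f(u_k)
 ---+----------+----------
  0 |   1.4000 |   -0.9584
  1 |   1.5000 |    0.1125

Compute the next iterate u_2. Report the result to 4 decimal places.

1.4895

u_2 = 1.5000 − 0.1125·(1.5000 − 1.4000) / (0.1125 − (-0.9584))
   = 1.5000 − (0.011250)/(1.070900) = 1.489495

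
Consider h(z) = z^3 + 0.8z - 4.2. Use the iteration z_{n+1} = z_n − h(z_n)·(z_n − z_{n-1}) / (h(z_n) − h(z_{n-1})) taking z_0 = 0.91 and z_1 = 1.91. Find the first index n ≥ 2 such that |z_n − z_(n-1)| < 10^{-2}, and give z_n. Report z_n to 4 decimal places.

h(0.91) = -2.718429, h(1.91) = 4.295871
z_2 = 1.910000 − 4.295871·(1.000000)/(7.014300) = 1.297555;  |Δ| = 0.612445
h(1.297555) = -0.977327
z_3 = 1.297555 − (-0.977327)·(-0.612445)/(-5.273198) = 1.411065;  |Δ| = 0.113510
h(1.411065) = -0.261571
z_4 = 1.411065 − (-0.261571)·(0.113510)/(0.715757) = 1.452547;  |Δ| = 0.041482
h(1.452547) = 0.026753
z_5 = 1.452547 − 0.026753·(0.041482)/(0.288324) = 1.448698;  |Δ| = 0.003849
|z_5 − z_4| = 0.003849 < 10^{-2}

n = 5, z_n = 1.4487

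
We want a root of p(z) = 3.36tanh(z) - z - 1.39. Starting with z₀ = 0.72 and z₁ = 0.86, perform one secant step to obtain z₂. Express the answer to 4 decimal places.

p(0.72) = -0.037185, p(0.86) = 0.089426
z₂ = 0.860000 − 0.089426·(0.860000 − 0.720000) / (0.089426 − (-0.037185)) = 0.860000 − (0.012520)/(0.126611) = 0.761117

0.7611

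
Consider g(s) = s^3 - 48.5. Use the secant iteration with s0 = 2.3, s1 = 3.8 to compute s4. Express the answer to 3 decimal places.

3.647

g(2.3) = -36.33300, g(3.8) = 6.37200
s2 = 3.80000 − 6.37200·(3.80000 − 2.30000) / (6.37200 − (-36.33300)) = 3.80000 − (9.55800)/(42.70500) = 3.57619
g(3.57619) = -2.76380
s3 = 3.57619 − (-2.76380)·(3.57619 − 3.80000) / (-2.76380 − 6.37200) = 3.57619 − (0.61858)/(-9.13580) = 3.64389
g(3.64389) = -0.11648
s4 = 3.64389 − (-0.11648)·(3.64389 − 3.57619) / (-0.11648 − (-2.76380)) = 3.64389 − (-0.00789)/(2.64732) = 3.64687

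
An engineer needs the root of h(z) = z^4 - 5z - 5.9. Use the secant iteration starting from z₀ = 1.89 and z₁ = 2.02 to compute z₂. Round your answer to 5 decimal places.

h(1.89) = -2.5901016, h(2.02) = 0.6496642
z₂ = 2.0200000 − 0.6496642·(2.0200000 − 1.8900000) / (0.6496642 − (-2.5901016)) = 2.0200000 − (0.0844563)/(3.2397658) = 1.9939313

1.99393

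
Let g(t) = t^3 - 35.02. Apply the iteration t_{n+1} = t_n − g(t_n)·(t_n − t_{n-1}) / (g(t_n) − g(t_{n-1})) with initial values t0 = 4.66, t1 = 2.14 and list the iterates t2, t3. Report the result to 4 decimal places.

2.8354, 3.4896

g(4.66) = 66.174696, g(2.14) = -25.219656
t2 = 2.140000 − (-25.219656)·(2.140000 − 4.660000) / (-25.219656 − 66.174696) = 2.140000 − (63.553533)/(-91.394352) = 2.835377
g(2.835377) = -12.225375
t3 = 2.835377 − (-12.225375)·(2.835377 − 2.140000) / (-12.225375 − (-25.219656)) = 2.835377 − (-8.501245)/(12.994281) = 3.489607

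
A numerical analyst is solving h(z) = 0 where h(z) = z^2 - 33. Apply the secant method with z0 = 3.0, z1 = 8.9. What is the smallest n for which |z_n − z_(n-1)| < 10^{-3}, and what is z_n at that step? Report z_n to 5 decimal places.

h(3.0) = -24.0000000, h(8.9) = 46.2100000
z2 = 8.9000000 − 46.2100000·(5.9000000)/(70.2100000) = 5.0168067;  |Δ| = 3.8831933
h(5.0168067) = -7.8316503
z3 = 5.0168067 − (-7.8316503)·(-3.8831933)/(-54.0416503) = 5.5795544;  |Δ| = 0.5627477
h(5.5795544) = -1.8685730
z4 = 5.5795544 − (-1.8685730)·(0.5627477)/(5.9630773) = 5.7558954;  |Δ| = 0.1763410
h(5.7558954) = 0.1303316
z5 = 5.7558954 − 0.1303316·(0.1763410)/(1.9989046) = 5.7443977;  |Δ| = 0.0114977
h(5.7443977) = -0.0018953
z6 = 5.7443977 − (-0.0018953)·(-0.0114977)/(-0.1322270) = 5.7445625;  |Δ| = 0.0001648
|z6 − z5| = 0.0001648 < 10^{-3}

n = 6, z_n = 5.74456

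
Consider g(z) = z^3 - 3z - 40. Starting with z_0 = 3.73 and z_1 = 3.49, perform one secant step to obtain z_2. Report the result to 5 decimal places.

3.71047

g(3.73) = 0.7051170, g(3.49) = -7.9614510
z_2 = 3.4900000 − (-7.9614510)·(3.4900000 − 3.7300000) / (-7.9614510 − 0.7051170) = 3.4900000 − (1.9107482)/(-8.6665680) = 3.7104735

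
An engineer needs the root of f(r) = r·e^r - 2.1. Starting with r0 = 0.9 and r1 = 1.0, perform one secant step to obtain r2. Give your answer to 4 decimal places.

f(0.9) = 0.113643, f(1.0) = 0.618282
r2 = 1.000000 − 0.618282·(1.000000 − 0.900000) / (0.618282 − 0.113643) = 1.000000 − (0.061828)/(0.504639) = 0.877480

0.8775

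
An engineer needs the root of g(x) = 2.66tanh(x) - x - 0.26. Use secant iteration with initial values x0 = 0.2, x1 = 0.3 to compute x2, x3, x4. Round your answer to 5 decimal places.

0.15662, 0.15884, 0.15874

g(0.2) = 0.0650184, g(0.3) = 0.2148915
x2 = 0.3000000 − 0.2148915·(0.3000000 − 0.2000000) / (0.2148915 − 0.0650184) = 0.3000000 − (0.0214892)/(0.1498732) = 0.1566178
g(0.1566178) = -0.0033877
x3 = 0.1566178 − (-0.0033877)·(0.1566178 − 0.3000000) / (-0.0033877 − 0.2148915) = 0.1566178 − (0.0004857)/(-0.2182793) = 0.1588431
g(0.1588431) = 0.0001614
x4 = 0.1588431 − 0.0001614·(0.1588431 − 0.1566178) / (0.0001614 − (-0.0033877)) = 0.1588431 − (0.0000004)/(0.0035492) = 0.1587419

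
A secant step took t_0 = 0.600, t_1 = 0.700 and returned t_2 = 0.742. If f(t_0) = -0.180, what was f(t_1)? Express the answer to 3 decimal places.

The secant line through (0.600, -0.180) and (0.700, f(t_1)) crosses zero at t_2 = 0.742.
So (0.600, -0.180), (0.700, f(t_1)), (0.742, 0) are collinear:
f(t_1) = -0.180 · (0.700 − 0.742) / (0.600 − 0.742) = -0.180 · (-0.04200)/(-0.14200) = -0.05324

-0.053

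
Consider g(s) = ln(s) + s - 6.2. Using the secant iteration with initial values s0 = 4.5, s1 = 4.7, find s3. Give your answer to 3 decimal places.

g(4.5) = -0.19592, g(4.7) = 0.04756
s2 = 4.70000 − 0.04756·(4.70000 − 4.50000) / (0.04756 − (-0.19592)) = 4.70000 − (0.00951)/(0.24349) = 4.66093
g(4.66093) = 0.00015
s3 = 4.66093 − 0.00015·(4.66093 − 4.70000) / (0.00015 − 0.04756) = 4.66093 − (-0.00001)/(-0.04742) = 4.66081

4.661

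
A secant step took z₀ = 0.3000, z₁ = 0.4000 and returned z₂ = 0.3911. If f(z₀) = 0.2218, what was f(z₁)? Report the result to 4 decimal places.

-0.0217

The secant line through (0.3000, 0.2218) and (0.4000, f(z₁)) crosses zero at z₂ = 0.3911.
So (0.3000, 0.2218), (0.4000, f(z₁)), (0.3911, 0) are collinear:
f(z₁) = 0.2218 · (0.4000 − 0.3911) / (0.3000 − 0.3911) = 0.2218 · (0.008900)/(-0.091100) = -0.021669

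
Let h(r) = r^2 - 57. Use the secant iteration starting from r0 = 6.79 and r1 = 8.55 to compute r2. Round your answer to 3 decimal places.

7.500

h(6.79) = -10.89590, h(8.55) = 16.10250
r2 = 8.55000 − 16.10250·(8.55000 − 6.79000) / (16.10250 − (-10.89590)) = 8.55000 − (28.34040)/(26.99840) = 7.50029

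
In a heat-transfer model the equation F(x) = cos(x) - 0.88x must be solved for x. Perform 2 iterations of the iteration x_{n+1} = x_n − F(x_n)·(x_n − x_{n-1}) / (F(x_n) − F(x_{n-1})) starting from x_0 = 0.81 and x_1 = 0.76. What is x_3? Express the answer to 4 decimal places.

F(0.81) = -0.023302, F(0.76) = 0.056036
x_2 = 0.760000 − 0.056036·(0.760000 − 0.810000) / (0.056036 − (-0.023302)) = 0.760000 − (-0.002802)/(0.079338) = 0.795315
F(0.795315) = 0.000183
x_3 = 0.795315 − 0.000183·(0.795315 − 0.760000) / (0.000183 − 0.056036) = 0.795315 − (0.000006)/(-0.055853) = 0.795430

0.7954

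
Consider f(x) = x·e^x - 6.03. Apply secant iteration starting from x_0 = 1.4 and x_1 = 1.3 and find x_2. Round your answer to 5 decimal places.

1.43888

f(1.4) = -0.3527200, f(1.3) = -1.2599143
x_2 = 1.3000000 − (-1.2599143)·(1.3000000 − 1.4000000) / (-1.2599143 − (-0.3527200)) = 1.3000000 − (0.1259914)/(-0.9071943) = 1.4388803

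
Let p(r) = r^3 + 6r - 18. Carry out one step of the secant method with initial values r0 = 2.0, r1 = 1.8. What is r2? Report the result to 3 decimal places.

p(2.0) = 2.00000, p(1.8) = -1.36800
r2 = 1.80000 − (-1.36800)·(1.80000 − 2.00000) / (-1.36800 − 2.00000) = 1.80000 − (0.27360)/(-3.36800) = 1.88124

1.881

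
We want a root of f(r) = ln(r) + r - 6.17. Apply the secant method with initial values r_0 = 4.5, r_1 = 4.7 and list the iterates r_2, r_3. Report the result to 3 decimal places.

f(4.5) = -0.16592, f(4.7) = 0.07756
r_2 = 4.70000 − 0.07756·(4.70000 − 4.50000) / (0.07756 − (-0.16592)) = 4.70000 − (0.01551)/(0.24349) = 4.63629
f(4.63629) = 0.00020
r_3 = 4.63629 − 0.00020·(4.63629 − 4.70000) / (0.00020 − 0.07756) = 4.63629 − (-0.00001)/(-0.07736) = 4.63612

4.636, 4.636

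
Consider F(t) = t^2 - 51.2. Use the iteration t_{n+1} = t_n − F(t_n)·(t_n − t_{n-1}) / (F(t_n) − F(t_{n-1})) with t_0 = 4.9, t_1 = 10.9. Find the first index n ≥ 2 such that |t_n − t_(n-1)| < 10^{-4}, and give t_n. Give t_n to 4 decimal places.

n = 6, t_n = 7.1554

F(4.9) = -27.190000, F(10.9) = 67.610000
t_2 = 10.900000 − 67.610000·(6.000000)/(94.800000) = 6.620886;  |Δ| = 4.279114
F(6.620886) = -7.363868
t_3 = 6.620886 − (-7.363868)·(-4.279114)/(-74.973868) = 7.041177;  |Δ| = 0.420291
F(7.041177) = -1.621828
t_4 = 7.041177 − (-1.621828)·(0.420291)/(5.742040) = 7.159887;  |Δ| = 0.118710
F(7.159887) = 0.063985
t_5 = 7.159887 − 0.063985·(0.118710)/(1.685813) = 7.155382;  |Δ| = 0.004506
F(7.155382) = -0.000515
t_6 = 7.155382 − (-0.000515)·(-0.004506)/(-0.064500) = 7.155418;  |Δ| = 0.000036
|t_6 − t_5| = 0.000036 < 10^{-4}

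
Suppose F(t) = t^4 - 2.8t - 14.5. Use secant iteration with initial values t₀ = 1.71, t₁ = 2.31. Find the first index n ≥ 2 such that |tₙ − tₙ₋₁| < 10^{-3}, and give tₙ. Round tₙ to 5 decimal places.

F(1.71) = -10.7376392, F(2.31) = 7.5059632
t₂ = 2.3100000 − 7.5059632·(0.6000000)/(18.2436024) = 2.0631421;  |Δ| = 0.2468579
F(2.0631421) = -2.1585356
t₃ = 2.0631421 − (-2.1585356)·(-0.2468579)/(-9.6644988) = 2.1182770;  |Δ| = 0.0551349
F(2.1182770) = -0.2971315
t₄ = 2.1182770 − (-0.2971315)·(0.0551349)/(1.8614041) = 2.1270781;  |Δ| = 0.0088011
F(2.1270781) = 0.0149300
t₅ = 2.1270781 − 0.0149300·(0.0088011)/(0.3120615) = 2.1266570;  |Δ| = 0.0004211
|t₅ − t₄| = 0.0004211 < 10^{-3}

n = 5, tₙ = 2.12666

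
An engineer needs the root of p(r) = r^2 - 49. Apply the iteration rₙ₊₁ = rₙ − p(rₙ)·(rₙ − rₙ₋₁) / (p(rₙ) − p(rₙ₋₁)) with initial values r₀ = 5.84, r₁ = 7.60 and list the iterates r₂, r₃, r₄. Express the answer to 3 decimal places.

6.948, 6.998, 7.000

p(5.84) = -14.89440, p(7.60) = 8.76000
r₂ = 7.60000 − 8.76000·(7.60000 − 5.84000) / (8.76000 − (-14.89440)) = 7.60000 − (15.41760)/(23.65440) = 6.94821
p(6.94821) = -0.72232
r₃ = 6.94821 − (-0.72232)·(6.94821 − 7.60000) / (-0.72232 − 8.76000) = 6.94821 − (0.47080)/(-9.48232) = 6.99786
p(6.99786) = -0.02990
r₄ = 6.99786 − (-0.02990)·(6.99786 − 6.94821) / (-0.02990 − (-0.72232)) = 6.99786 − (-0.00148)/(0.69242) = 7.00001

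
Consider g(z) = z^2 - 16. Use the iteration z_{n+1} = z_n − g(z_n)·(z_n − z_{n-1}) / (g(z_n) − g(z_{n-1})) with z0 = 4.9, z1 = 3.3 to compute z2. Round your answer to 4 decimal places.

3.9232

g(4.9) = 8.010000, g(3.3) = -5.110000
z2 = 3.300000 − (-5.110000)·(3.300000 − 4.900000) / (-5.110000 − 8.010000) = 3.300000 − (8.176000)/(-13.120000) = 3.923171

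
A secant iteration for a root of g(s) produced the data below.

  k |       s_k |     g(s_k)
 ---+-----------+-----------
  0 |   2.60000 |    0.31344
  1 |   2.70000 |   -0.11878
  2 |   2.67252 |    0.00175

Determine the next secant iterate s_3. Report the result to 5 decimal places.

s_3 = 2.67252 − 0.00175·(2.67252 − 2.70000) / (0.00175 − (-0.11878))
   = 2.67252 − (-0.0000481)/(0.1205300) = 2.6729190

2.67292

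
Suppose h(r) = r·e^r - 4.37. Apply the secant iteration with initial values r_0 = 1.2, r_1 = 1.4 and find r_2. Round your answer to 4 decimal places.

1.2456

h(1.2) = -0.385860, h(1.4) = 1.307280
r_2 = 1.400000 − 1.307280·(1.400000 − 1.200000) / (1.307280 − (-0.385860)) = 1.400000 − (0.261456)/(1.693140) = 1.245579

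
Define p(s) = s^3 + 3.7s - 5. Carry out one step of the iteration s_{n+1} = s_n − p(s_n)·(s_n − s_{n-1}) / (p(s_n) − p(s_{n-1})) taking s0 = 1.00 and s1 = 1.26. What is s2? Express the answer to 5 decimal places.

1.03975

p(1.00) = -0.3000000, p(1.26) = 1.6623760
s2 = 1.2600000 − 1.6623760·(1.2600000 − 1.0000000) / (1.6623760 − (-0.3000000)) = 1.2600000 − (0.4322178)/(1.9623760) = 1.0397477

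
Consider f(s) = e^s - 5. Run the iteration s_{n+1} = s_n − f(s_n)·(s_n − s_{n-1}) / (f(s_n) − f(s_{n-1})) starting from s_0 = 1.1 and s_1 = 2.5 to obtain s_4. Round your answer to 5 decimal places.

f(1.1) = -1.9958340, f(2.5) = 7.1824940
s_2 = 2.5000000 − 7.1824940·(2.5000000 − 1.1000000) / (7.1824940 − (-1.9958340)) = 2.5000000 − (10.0554915)/(9.1783279) = 1.4044310
f(1.4044310) = -0.9267916
s_3 = 1.4044310 − (-0.9267916)·(1.4044310 − 2.5000000) / (-0.9267916 − 7.1824940) = 1.4044310 − (1.0153641)/(-8.1092855) = 1.5296411
f(1.5296411) = -0.3834805
s_4 = 1.5296411 − (-0.3834805)·(1.5296411 − 1.4044310) / (-0.3834805 − (-0.9267916)) = 1.5296411 − (-0.0480156)/(0.5433110) = 1.6180170

1.61802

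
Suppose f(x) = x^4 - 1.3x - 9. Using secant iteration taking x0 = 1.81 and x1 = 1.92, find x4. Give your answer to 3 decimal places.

1.837

f(1.81) = -0.62017, f(1.92) = 2.09354
x2 = 1.92000 − 2.09354·(1.92000 − 1.81000) / (2.09354 − (-0.62017)) = 1.92000 − (0.23029)/(2.71371) = 1.83514
f(1.83514) = -0.04405
x3 = 1.83514 − (-0.04405)·(1.83514 − 1.92000) / (-0.04405 − 2.09354) = 1.83514 − (0.00374)/(-2.13760) = 1.83689
f(1.83689) = -0.00303
x4 = 1.83689 − (-0.00303)·(1.83689 − 1.83514) / (-0.00303 − (-0.04405)) = 1.83689 − (-0.00001)/(0.04102) = 1.83702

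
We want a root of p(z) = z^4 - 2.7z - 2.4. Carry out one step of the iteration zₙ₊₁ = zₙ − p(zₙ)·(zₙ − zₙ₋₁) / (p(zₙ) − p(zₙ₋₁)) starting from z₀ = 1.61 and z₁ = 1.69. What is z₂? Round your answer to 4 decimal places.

1.6118

p(1.61) = -0.028018, p(1.69) = 1.194307
z₂ = 1.690000 − 1.194307·(1.690000 − 1.610000) / (1.194307 − (-0.028018)) = 1.690000 − (0.095545)/(1.222325) = 1.611834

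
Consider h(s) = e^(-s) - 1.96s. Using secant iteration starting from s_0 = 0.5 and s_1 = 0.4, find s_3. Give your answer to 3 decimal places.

h(0.5) = -0.37347, h(0.4) = -0.11368
s_2 = 0.40000 − (-0.11368)·(0.40000 − 0.50000) / (-0.11368 − (-0.37347)) = 0.40000 − (0.01137)/(0.25979) = 0.35624
h(0.35624) = 0.00207
s_3 = 0.35624 − 0.00207·(0.35624 − 0.40000) / (0.00207 − (-0.11368)) = 0.35624 − (-0.00009)/(0.11575) = 0.35702

0.357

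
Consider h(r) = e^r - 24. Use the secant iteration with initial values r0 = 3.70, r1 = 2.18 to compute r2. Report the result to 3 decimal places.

h(3.70) = 16.44730, h(2.18) = -15.15369
r2 = 2.18000 − (-15.15369)·(2.18000 − 3.70000) / (-15.15369 − 16.44730) = 2.18000 − (23.03361)/(-31.60100) = 2.90889

2.909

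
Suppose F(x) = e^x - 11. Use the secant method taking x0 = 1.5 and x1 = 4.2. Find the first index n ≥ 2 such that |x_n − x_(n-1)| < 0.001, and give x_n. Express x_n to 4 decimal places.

n = 8, x_n = 2.3979

F(1.5) = -6.518311, F(4.2) = 55.686331
x2 = 4.200000 − 55.686331·(2.700000)/(62.204642) = 1.782928;  |Δ| = 2.417072
F(1.782928) = -5.052755
x3 = 1.782928 − (-5.052755)·(-2.417072)/(-60.739086) = 1.983999;  |Δ| = 0.201071
F(1.983999) = -3.728234
x4 = 1.983999 − (-3.728234)·(0.201071)/(1.324521) = 2.549970;  |Δ| = 0.565971
F(2.549970) = 1.806718
x5 = 2.549970 − 1.806718·(0.565971)/(5.534953) = 2.365226;  |Δ| = 0.184744
F(2.365226) = -0.353557
x6 = 2.365226 − (-0.353557)·(-0.184744)/(-2.160276) = 2.395462;  |Δ| = 0.030236
F(2.395462) = -0.026738
x7 = 2.395462 − (-0.026738)·(0.030236)/(0.326819) = 2.397935;  |Δ| = 0.002474
F(2.397935) = 0.000440
x8 = 2.397935 − 0.000440·(0.002474)/(0.027178) = 2.397895;  |Δ| = 0.000040
|x8 − x7| = 0.000040 < 0.001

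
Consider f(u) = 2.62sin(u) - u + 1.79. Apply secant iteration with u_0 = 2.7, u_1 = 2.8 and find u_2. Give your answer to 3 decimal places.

f(2.7) = 0.20974, f(2.8) = -0.13233
u_2 = 2.80000 − (-0.13233)·(2.80000 − 2.70000) / (-0.13233 − 0.20974) = 2.80000 − (-0.01323)/(-0.34207) = 2.76131

2.761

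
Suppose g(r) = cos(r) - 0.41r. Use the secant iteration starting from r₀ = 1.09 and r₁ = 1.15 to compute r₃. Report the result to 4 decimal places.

g(1.09) = 0.015585, g(1.15) = -0.063013
r₂ = 1.150000 − (-0.063013)·(1.150000 − 1.090000) / (-0.063013 − 0.015585) = 1.150000 − (-0.003781)/(-0.078598) = 1.101898
g(1.101898) = 0.000126
r₃ = 1.101898 − 0.000126·(1.101898 − 1.150000) / (0.000126 − (-0.063013)) = 1.101898 − (-0.000006)/(0.063139) = 1.101994

1.1020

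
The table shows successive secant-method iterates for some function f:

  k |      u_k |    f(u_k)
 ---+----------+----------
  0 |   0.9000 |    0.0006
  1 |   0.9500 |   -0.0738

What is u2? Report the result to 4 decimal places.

u2 = 0.9500 − (-0.0738)·(0.9500 − 0.9000) / (-0.0738 − 0.0006)
   = 0.9500 − (-0.003690)/(-0.074400) = 0.900403

0.9004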